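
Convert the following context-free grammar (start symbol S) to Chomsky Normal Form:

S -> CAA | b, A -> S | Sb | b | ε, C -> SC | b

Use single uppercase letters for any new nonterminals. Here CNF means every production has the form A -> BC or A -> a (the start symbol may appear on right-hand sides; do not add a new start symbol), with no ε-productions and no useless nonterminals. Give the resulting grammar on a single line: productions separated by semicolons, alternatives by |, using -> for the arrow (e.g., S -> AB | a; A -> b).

S -> b | CA | CE | SC; A -> b | CA | CD | SB | SC; B -> b; C -> b | SC; D -> AA; E -> AA

Nullable: {A}; after ε-elimination: S -> C | b | CA | CAA; A -> S | b | Sb; C -> b | SC.
After unit-elimination: S -> b | CA | SC | CAA; A -> b | CA | SC | Sb | CAA; C -> b | SC.
TERM: introduce B -> b and substitute in every rule of length ≥2.
BIN: A -> CAA becomes A -> CD, D -> AA; S -> CAA becomes S -> CE, E -> AA.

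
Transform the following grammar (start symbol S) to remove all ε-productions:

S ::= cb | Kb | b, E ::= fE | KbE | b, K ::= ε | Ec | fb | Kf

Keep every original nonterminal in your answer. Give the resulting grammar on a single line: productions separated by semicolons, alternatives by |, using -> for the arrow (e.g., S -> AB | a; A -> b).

S -> b | Kb | cb; E -> b | bE | fE | KbE; K -> f | Ec | Kf | fb

Nullable set: {K}.
S -> Kb: K nullable, giving Kb | b.
E -> KbE: K nullable, giving KbE | bE.
Drop K -> ε.
K -> Kf: K nullable, giving Kf | f.
Unchanged (no nullable symbols): S -> b; S -> cb; E -> b; E -> fE; K -> Ec; K -> fb.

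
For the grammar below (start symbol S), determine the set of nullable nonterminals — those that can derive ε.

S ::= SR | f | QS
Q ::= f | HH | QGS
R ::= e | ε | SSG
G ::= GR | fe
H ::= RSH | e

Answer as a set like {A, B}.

{R}

Directly nullable (have an ε-rule): {R}.
Not nullable: G, H, Q, S — each has a terminal in every rule's right-hand side or depends on a non-nullable symbol.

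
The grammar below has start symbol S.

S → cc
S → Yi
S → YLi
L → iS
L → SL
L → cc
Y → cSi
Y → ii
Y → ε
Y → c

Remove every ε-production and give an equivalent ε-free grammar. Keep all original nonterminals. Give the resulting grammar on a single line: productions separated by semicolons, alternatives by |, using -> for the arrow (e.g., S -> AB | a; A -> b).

S -> i | Li | Yi | cc | YLi; L -> SL | cc | iS; Y -> c | ii | cSi

Nullable set: {Y}.
S -> YLi: Y nullable, giving Li | YLi.
S -> Yi: Y nullable, giving Yi | i.
Drop Y -> ε.
Unchanged (no nullable symbols): S -> cc; L -> SL; L -> cc; L -> iS; Y -> c; Y -> cSi; Y -> ii.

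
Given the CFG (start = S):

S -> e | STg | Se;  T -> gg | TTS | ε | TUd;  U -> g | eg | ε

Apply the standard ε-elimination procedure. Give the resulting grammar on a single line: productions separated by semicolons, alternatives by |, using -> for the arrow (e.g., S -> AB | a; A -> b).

Nullable set: {T, U}.
S -> STg: T nullable, giving STg | Sg.
Drop T -> ε.
T -> TTS: T, T nullable, giving S | TS | TTS.
T -> TUd: T, U nullable, giving TUd | Td | Ud | d.
Drop U -> ε.
Unchanged (no nullable symbols): S -> Se; S -> e; T -> gg; U -> eg; U -> g.

S -> e | Se | Sg | STg; T -> S | d | TS | Td | Ud | gg | TTS | TUd; U -> g | eg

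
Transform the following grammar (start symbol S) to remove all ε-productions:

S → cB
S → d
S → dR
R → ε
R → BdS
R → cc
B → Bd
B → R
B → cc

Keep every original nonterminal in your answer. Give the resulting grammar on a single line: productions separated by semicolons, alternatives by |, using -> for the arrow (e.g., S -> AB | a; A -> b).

S -> c | d | cB | dR; B -> R | d | Bd | cc; R -> cc | dS | BdS

Nullable set: {B, R}.
S -> cB: B nullable, giving c | cB.
S -> dR: R nullable, giving d | dR.
B -> Bd: B nullable, giving Bd | d.
B -> R: R nullable, giving R.
Drop R -> ε.
R -> BdS: B nullable, giving BdS | dS.
Unchanged (no nullable symbols): S -> d; B -> cc; R -> cc.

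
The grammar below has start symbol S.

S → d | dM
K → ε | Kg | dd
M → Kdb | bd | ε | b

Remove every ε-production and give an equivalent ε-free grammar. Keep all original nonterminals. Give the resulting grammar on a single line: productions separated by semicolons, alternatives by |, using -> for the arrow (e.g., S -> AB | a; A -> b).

S -> d | dM; K -> g | Kg | dd; M -> b | bd | db | Kdb

Nullable set: {K, M}.
S -> dM: M nullable, giving d | dM.
Drop K -> ε.
K -> Kg: K nullable, giving Kg | g.
Drop M -> ε.
M -> Kdb: K nullable, giving Kdb | db.
Unchanged (no nullable symbols): S -> d; K -> dd; M -> b; M -> bd.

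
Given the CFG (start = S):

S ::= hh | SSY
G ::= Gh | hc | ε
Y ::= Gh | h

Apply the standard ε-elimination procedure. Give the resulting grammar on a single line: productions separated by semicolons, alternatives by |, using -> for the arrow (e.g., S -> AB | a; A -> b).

S -> hh | SSY; G -> h | Gh | hc; Y -> h | Gh

Nullable set: {G}.
Drop G -> ε.
G -> Gh: G nullable, giving Gh | h.
Y -> Gh: G nullable, giving Gh | h.
Unchanged (no nullable symbols): S -> SSY; S -> hh; G -> hc; Y -> h.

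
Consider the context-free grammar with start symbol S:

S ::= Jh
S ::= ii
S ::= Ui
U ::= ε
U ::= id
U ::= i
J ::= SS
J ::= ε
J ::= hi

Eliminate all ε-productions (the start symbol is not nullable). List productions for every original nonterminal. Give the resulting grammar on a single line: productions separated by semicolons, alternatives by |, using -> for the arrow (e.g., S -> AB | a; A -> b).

Nullable set: {J, U}.
S -> Jh: J nullable, giving Jh | h.
S -> Ui: U nullable, giving Ui | i.
Drop J -> ε.
Drop U -> ε.
Unchanged (no nullable symbols): S -> ii; J -> SS; J -> hi; U -> i; U -> id.

S -> h | i | Jh | Ui | ii; J -> SS | hi; U -> i | id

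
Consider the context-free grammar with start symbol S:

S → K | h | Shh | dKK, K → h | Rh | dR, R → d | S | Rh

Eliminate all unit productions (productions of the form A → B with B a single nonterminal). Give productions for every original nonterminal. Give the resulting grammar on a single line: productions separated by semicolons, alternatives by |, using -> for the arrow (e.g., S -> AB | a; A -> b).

S -> h | Rh | dR | Shh | dKK; K -> h | Rh | dR; R -> d | h | Rh | dR | Shh | dKK

Unit productions: R->S, S->K.
Unit pairs (A ⇒* B via units): (R,K), (R,S), (S,K).
S: inherits non-unit rules of {K, S} → Rh | Shh | dKK | dR | h.
K: inherits non-unit rules of {K} → Rh | dR | h.
R: inherits non-unit rules of {K, R, S} → Rh | Shh | d | dKK | dR | h.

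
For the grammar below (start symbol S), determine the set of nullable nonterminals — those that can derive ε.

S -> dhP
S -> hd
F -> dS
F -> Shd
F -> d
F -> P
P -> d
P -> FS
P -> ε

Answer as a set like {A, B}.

Directly nullable (have an ε-rule): {P}.
F is nullable via F -> P (every symbol on the right is already known nullable).
Not nullable: S — each has a terminal in every rule's right-hand side or depends on a non-nullable symbol.

{F, P}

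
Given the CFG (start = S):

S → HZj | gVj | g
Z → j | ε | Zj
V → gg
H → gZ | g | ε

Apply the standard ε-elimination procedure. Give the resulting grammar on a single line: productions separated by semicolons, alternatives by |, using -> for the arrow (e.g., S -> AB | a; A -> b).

S -> g | j | Hj | Zj | HZj | gVj; H -> g | gZ; V -> gg; Z -> j | Zj

Nullable set: {H, Z}.
S -> HZj: H, Z nullable, giving HZj | Hj | Zj | j.
Drop H -> ε.
H -> gZ: Z nullable, giving g | gZ.
Drop Z -> ε.
Z -> Zj: Z nullable, giving Zj | j.
Unchanged (no nullable symbols): S -> g; S -> gVj; H -> g; V -> gg; Z -> j.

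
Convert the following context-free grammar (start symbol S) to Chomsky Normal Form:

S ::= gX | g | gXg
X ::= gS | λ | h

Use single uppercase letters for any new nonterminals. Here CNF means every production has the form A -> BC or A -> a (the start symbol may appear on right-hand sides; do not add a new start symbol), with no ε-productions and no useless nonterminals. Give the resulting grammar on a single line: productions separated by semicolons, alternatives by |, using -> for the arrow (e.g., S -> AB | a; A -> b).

S -> g | AA | AB | AX; A -> g; B -> XA; X -> h | AS

Nullable: {X}; after ε-elimination: S -> g | gX | gg | gXg; X -> h | gS.
No unit productions to eliminate.
TERM: introduce A -> g and substitute in every rule of length ≥2.
BIN: S -> AXA becomes S -> AB, B -> XA.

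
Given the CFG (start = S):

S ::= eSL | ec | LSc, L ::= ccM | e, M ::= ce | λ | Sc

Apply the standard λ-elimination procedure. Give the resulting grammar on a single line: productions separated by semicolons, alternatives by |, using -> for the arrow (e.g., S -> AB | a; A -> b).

S -> ec | LSc | eSL; L -> e | cc | ccM; M -> Sc | ce

Nullable set: {M}.
L -> ccM: M nullable, giving cc | ccM.
Drop M -> λ.
Unchanged (no nullable symbols): S -> LSc; S -> eSL; S -> ec; L -> e; M -> Sc; M -> ce.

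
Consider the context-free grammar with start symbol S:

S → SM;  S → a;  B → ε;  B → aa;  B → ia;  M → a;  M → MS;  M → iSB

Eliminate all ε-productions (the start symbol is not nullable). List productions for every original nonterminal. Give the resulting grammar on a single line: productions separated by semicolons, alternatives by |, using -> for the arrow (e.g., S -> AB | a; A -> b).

Nullable set: {B}.
Drop B -> ε.
M -> iSB: B nullable, giving iS | iSB.
Unchanged (no nullable symbols): S -> SM; S -> a; B -> aa; B -> ia; M -> MS; M -> a.

S -> a | SM; B -> aa | ia; M -> a | MS | iS | iSB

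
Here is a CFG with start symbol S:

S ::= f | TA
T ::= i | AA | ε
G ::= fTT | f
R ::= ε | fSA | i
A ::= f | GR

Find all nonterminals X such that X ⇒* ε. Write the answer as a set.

{R, T}

Directly nullable (have an ε-rule): {R, T}.
Not nullable: A, G, S — each has a terminal in every rule's right-hand side or depends on a non-nullable symbol.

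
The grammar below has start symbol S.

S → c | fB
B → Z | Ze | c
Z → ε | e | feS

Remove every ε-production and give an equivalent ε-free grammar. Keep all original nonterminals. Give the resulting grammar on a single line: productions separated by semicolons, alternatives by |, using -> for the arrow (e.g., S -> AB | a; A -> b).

S -> c | f | fB; B -> Z | c | e | Ze; Z -> e | feS

Nullable set: {B, Z}.
S -> fB: B nullable, giving f | fB.
B -> Z: Z nullable, giving Z.
B -> Ze: Z nullable, giving Ze | e.
Drop Z -> ε.
Unchanged (no nullable symbols): S -> c; B -> c; Z -> e; Z -> feS.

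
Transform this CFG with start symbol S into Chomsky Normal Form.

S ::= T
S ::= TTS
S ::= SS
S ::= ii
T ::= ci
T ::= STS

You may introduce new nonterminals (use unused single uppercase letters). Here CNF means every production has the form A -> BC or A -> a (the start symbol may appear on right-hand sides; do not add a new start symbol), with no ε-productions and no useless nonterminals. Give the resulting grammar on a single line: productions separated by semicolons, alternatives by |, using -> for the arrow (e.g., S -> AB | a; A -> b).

S -> AB | BB | SC | SS | TD; A -> c; B -> i; C -> TS; D -> TS; E -> TS; T -> AB | SE

No ε-productions.
After unit-elimination: S -> SS | ci | ii | STS | TTS; T -> ci | STS.
TERM: introduce A -> c, B -> i and substitute in every rule of length ≥2.
BIN: S -> STS becomes S -> SC, C -> TS; S -> TTS becomes S -> TD, D -> TS; T -> STS becomes T -> SE, E -> TS.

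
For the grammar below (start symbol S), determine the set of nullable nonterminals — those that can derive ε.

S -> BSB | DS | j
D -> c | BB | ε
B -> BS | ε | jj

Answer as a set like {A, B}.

Directly nullable (have an ε-rule): {B, D}.
Not nullable: S — each has a terminal in every rule's right-hand side or depends on a non-nullable symbol.

{B, D}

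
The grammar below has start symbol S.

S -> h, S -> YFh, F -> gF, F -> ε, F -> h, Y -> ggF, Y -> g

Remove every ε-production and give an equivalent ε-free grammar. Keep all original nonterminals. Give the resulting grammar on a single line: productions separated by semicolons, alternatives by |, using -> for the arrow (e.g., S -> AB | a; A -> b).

Nullable set: {F}.
S -> YFh: F nullable, giving YFh | Yh.
Drop F -> ε.
F -> gF: F nullable, giving g | gF.
Y -> ggF: F nullable, giving gg | ggF.
Unchanged (no nullable symbols): S -> h; F -> h; Y -> g.

S -> h | Yh | YFh; F -> g | h | gF; Y -> g | gg | ggF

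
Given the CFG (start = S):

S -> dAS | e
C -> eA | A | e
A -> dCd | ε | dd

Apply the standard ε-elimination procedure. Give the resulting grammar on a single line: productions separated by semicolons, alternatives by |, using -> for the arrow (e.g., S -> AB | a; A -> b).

Nullable set: {A, C}.
S -> dAS: A nullable, giving dAS | dS.
Drop A -> ε.
A -> dCd: C nullable, giving dCd | dd.
C -> A: A nullable, giving A.
C -> eA: A nullable, giving e | eA.
Unchanged (no nullable symbols): S -> e; A -> dd; C -> e.

S -> e | dS | dAS; A -> dd | dCd; C -> A | e | eA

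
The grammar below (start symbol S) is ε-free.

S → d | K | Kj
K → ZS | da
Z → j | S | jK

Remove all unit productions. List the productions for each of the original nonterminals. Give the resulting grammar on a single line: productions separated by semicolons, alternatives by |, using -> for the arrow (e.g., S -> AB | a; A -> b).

Unit productions: S->K, Z->S.
Unit pairs (A ⇒* B via units): (S,K), (Z,K), (Z,S).
S: inherits non-unit rules of {K, S} → Kj | ZS | d | da.
K: inherits non-unit rules of {K} → ZS | da.
Z: inherits non-unit rules of {K, S, Z} → Kj | ZS | d | da | j | jK.

S -> d | Kj | ZS | da; K -> ZS | da; Z -> d | j | Kj | ZS | da | jK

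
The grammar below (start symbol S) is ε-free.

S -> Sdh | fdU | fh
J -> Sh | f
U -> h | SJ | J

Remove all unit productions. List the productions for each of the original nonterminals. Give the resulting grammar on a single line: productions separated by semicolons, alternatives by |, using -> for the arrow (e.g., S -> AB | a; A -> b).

Unit productions: U->J.
Unit pairs (A ⇒* B via units): (U,J).
S: inherits non-unit rules of {S} → Sdh | fdU | fh.
J: inherits non-unit rules of {J} → Sh | f.
U: inherits non-unit rules of {J, U} → SJ | Sh | f | h.

S -> fh | Sdh | fdU; J -> f | Sh; U -> f | h | SJ | Sh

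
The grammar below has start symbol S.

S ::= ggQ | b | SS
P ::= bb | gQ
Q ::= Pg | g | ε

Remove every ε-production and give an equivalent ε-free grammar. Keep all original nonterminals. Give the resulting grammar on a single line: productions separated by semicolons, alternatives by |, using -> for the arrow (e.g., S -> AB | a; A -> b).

Nullable set: {Q}.
S -> ggQ: Q nullable, giving gg | ggQ.
P -> gQ: Q nullable, giving g | gQ.
Drop Q -> ε.
Unchanged (no nullable symbols): S -> SS; S -> b; P -> bb; Q -> Pg; Q -> g.

S -> b | SS | gg | ggQ; P -> g | bb | gQ; Q -> g | Pg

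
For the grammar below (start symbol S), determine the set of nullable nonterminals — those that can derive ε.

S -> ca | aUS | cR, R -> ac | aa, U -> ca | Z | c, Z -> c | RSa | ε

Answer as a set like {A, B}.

Directly nullable (have an ε-rule): {Z}.
U is nullable via U -> Z (every symbol on the right is already known nullable).
Not nullable: R, S — each has a terminal in every rule's right-hand side or depends on a non-nullable symbol.

{U, Z}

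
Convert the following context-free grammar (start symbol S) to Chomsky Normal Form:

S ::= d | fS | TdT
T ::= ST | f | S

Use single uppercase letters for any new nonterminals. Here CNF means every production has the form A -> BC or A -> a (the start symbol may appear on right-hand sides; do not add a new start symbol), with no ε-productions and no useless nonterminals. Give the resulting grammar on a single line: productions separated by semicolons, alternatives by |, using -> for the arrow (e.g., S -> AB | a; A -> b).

No ε-productions.
After unit-elimination: S -> d | fS | TdT; T -> d | f | ST | fS | TdT.
TERM: introduce A -> d, B -> f and substitute in every rule of length ≥2.
BIN: S -> TAT becomes S -> TC, C -> AT; T -> TAT becomes T -> TD, D -> AT.

S -> d | BS | TC; A -> d; B -> f; C -> AT; D -> AT; T -> d | f | BS | ST | TD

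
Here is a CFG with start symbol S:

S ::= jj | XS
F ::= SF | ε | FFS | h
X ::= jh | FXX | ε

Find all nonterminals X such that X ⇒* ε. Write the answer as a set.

{F, X}

Directly nullable (have an ε-rule): {F, X}.
Not nullable: S — each has a terminal in every rule's right-hand side or depends on a non-nullable symbol.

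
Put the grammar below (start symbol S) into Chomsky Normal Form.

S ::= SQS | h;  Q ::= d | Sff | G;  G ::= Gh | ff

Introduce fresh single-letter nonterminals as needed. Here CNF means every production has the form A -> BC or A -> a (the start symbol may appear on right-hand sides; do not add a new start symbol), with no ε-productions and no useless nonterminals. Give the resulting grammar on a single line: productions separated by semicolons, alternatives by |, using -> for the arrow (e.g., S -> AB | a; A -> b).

No ε-productions.
After unit-elimination: S -> h | SQS; G -> Gh | ff; Q -> d | Gh | ff | Sff.
TERM: introduce B -> f, A -> h and substitute in every rule of length ≥2.
BIN: Q -> SBB becomes Q -> SC, C -> BB; S -> SQS becomes S -> SD, D -> QS.

S -> h | SD; A -> h; B -> f; C -> BB; D -> QS; G -> BB | GA; Q -> d | BB | GA | SC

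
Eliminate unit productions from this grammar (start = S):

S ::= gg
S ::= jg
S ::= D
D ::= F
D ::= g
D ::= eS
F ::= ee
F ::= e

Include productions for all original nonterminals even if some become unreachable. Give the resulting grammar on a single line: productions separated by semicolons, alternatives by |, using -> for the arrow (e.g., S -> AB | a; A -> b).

Unit productions: D->F, S->D.
Unit pairs (A ⇒* B via units): (D,F), (S,D), (S,F).
S: inherits non-unit rules of {D, F, S} → e | eS | ee | g | gg | jg.
D: inherits non-unit rules of {D, F} → e | eS | ee | g.
F: inherits non-unit rules of {F} → e | ee.

S -> e | g | eS | ee | gg | jg; D -> e | g | eS | ee; F -> e | ee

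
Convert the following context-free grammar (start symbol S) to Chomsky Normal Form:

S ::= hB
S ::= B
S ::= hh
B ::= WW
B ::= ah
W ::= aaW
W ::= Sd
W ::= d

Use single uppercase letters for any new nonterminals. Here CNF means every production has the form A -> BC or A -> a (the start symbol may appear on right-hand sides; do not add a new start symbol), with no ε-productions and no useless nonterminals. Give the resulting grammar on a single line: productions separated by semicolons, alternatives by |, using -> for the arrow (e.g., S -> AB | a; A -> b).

S -> AC | CB | CC | WW; A -> a; B -> AC | WW; C -> h; D -> d; E -> AW; W -> d | AE | SD

No ε-productions.
After unit-elimination: S -> WW | ah | hB | hh; B -> WW | ah; W -> d | Sd | aaW.
TERM: introduce A -> a, D -> d, C -> h and substitute in every rule of length ≥2.
BIN: W -> AAW becomes W -> AE, E -> AW.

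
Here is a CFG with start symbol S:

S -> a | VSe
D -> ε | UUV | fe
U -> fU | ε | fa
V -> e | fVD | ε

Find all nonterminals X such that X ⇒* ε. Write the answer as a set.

{D, U, V}

Directly nullable (have an ε-rule): {D, U, V}.
Not nullable: S — each has a terminal in every rule's right-hand side or depends on a non-nullable symbol.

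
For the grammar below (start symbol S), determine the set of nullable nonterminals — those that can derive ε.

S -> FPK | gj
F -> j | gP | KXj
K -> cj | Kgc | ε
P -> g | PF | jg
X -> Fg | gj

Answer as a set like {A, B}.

Directly nullable (have an ε-rule): {K}.
Not nullable: F, P, S, X — each has a terminal in every rule's right-hand side or depends on a non-nullable symbol.

{K}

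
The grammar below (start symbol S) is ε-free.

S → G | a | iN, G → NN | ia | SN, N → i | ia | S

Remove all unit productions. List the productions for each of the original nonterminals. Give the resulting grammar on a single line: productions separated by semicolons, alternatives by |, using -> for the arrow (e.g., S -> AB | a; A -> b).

S -> a | NN | SN | iN | ia; G -> NN | SN | ia; N -> a | i | NN | SN | iN | ia

Unit productions: N->S, S->G.
Unit pairs (A ⇒* B via units): (N,G), (N,S), (S,G).
S: inherits non-unit rules of {G, S} → NN | SN | a | iN | ia.
G: inherits non-unit rules of {G} → NN | SN | ia.
N: inherits non-unit rules of {G, N, S} → NN | SN | a | i | iN | ia.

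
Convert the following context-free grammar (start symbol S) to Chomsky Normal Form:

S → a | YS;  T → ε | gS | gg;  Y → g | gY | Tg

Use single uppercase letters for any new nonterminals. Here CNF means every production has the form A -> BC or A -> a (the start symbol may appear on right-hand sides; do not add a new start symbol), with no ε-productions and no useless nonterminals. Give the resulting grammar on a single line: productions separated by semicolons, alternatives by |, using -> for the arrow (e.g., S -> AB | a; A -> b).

S -> a | YS; A -> g; T -> AA | AS; Y -> g | AY | TA

Nullable: {T}; after ε-elimination: S -> a | YS; T -> gS | gg; Y -> g | Tg | gY.
No unit productions to eliminate.
TERM: introduce A -> g and substitute in every rule of length ≥2.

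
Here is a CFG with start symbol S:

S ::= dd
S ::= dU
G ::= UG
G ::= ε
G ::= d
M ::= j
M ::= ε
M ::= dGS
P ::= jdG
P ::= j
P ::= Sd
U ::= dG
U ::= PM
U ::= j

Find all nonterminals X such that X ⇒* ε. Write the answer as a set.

{G, M}

Directly nullable (have an ε-rule): {G, M}.
Not nullable: P, S, U — each has a terminal in every rule's right-hand side or depends on a non-nullable symbol.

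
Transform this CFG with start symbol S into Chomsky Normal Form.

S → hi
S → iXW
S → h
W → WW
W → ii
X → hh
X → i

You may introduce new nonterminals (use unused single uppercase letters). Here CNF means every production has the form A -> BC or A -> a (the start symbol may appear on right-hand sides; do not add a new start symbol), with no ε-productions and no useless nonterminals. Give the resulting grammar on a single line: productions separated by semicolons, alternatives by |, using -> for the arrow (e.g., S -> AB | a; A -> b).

S -> h | AB | BC; A -> h; B -> i; C -> XW; W -> BB | WW; X -> i | AA

No ε-productions.
No unit productions to eliminate.
TERM: introduce A -> h, B -> i and substitute in every rule of length ≥2.
BIN: S -> BXW becomes S -> BC, C -> XW.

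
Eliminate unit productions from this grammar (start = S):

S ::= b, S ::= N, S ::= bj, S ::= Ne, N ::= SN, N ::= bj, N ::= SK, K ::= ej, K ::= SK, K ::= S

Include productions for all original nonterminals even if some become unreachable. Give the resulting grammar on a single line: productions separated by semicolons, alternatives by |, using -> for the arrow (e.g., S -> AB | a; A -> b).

S -> b | Ne | SK | SN | bj; K -> b | Ne | SK | SN | bj | ej; N -> SK | SN | bj

Unit productions: K->S, S->N.
Unit pairs (A ⇒* B via units): (K,N), (K,S), (S,N).
S: inherits non-unit rules of {N, S} → Ne | SK | SN | b | bj.
K: inherits non-unit rules of {K, N, S} → Ne | SK | SN | b | bj | ej.
N: inherits non-unit rules of {N} → SK | SN | bj.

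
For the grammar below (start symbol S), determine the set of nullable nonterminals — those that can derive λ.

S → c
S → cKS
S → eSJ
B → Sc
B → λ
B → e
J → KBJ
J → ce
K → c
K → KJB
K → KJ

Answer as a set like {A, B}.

{B}

Directly nullable (have an ε-rule): {B}.
Not nullable: J, K, S — each has a terminal in every rule's right-hand side or depends on a non-nullable symbol.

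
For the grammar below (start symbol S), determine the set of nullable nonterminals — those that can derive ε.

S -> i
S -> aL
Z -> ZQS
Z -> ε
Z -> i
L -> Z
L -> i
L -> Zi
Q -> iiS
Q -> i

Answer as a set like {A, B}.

Directly nullable (have an ε-rule): {Z}.
L is nullable via L -> Z (every symbol on the right is already known nullable).
Not nullable: Q, S — each has a terminal in every rule's right-hand side or depends on a non-nullable symbol.

{L, Z}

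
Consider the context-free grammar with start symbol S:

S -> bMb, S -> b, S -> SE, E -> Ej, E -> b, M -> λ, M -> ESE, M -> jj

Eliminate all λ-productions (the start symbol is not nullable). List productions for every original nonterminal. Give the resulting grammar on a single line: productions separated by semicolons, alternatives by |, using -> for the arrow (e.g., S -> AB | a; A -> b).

Nullable set: {M}.
S -> bMb: M nullable, giving bMb | bb.
Drop M -> λ.
Unchanged (no nullable symbols): S -> SE; S -> b; E -> Ej; E -> b; M -> ESE; M -> jj.

S -> b | SE | bb | bMb; E -> b | Ej; M -> jj | ESE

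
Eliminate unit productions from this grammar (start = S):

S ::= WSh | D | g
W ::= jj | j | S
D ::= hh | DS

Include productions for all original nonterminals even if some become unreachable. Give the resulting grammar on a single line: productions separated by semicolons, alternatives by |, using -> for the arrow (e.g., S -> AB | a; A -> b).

Unit productions: S->D, W->S.
Unit pairs (A ⇒* B via units): (S,D), (W,D), (W,S).
S: inherits non-unit rules of {D, S} → DS | WSh | g | hh.
D: inherits non-unit rules of {D} → DS | hh.
W: inherits non-unit rules of {D, S, W} → DS | WSh | g | hh | j | jj.

S -> g | DS | hh | WSh; D -> DS | hh; W -> g | j | DS | hh | jj | WSh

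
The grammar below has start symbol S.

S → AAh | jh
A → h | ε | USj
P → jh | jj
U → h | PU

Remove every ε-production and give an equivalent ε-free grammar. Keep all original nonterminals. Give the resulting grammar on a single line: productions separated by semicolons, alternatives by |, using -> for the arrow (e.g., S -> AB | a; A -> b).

Nullable set: {A}.
S -> AAh: A, A nullable, giving AAh | Ah | h.
Drop A -> ε.
Unchanged (no nullable symbols): S -> jh; A -> USj; A -> h; P -> jh; P -> jj; U -> PU; U -> h.

S -> h | Ah | jh | AAh; A -> h | USj; P -> jh | jj; U -> h | PU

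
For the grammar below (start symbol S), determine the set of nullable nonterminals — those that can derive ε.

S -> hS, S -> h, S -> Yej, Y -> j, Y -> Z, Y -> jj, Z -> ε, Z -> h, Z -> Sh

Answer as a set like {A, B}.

Directly nullable (have an ε-rule): {Z}.
Y is nullable via Y -> Z (every symbol on the right is already known nullable).
Not nullable: S — each has a terminal in every rule's right-hand side or depends on a non-nullable symbol.

{Y, Z}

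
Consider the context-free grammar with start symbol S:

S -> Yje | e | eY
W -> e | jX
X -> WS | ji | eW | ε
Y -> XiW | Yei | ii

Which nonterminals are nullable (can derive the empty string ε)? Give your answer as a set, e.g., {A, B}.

Directly nullable (have an ε-rule): {X}.
Not nullable: S, W, Y — each has a terminal in every rule's right-hand side or depends on a non-nullable symbol.

{X}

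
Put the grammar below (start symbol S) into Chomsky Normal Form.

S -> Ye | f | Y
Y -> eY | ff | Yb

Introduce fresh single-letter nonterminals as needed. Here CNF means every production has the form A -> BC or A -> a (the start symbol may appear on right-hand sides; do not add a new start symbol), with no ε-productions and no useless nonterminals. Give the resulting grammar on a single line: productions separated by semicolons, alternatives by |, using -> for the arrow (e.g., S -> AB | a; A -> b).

S -> f | BY | CC | YA | YB; A -> b; B -> e; C -> f; Y -> BY | CC | YA

No ε-productions.
After unit-elimination: S -> f | Yb | Ye | eY | ff; Y -> Yb | eY | ff.
TERM: introduce A -> b, B -> e, C -> f and substitute in every rule of length ≥2.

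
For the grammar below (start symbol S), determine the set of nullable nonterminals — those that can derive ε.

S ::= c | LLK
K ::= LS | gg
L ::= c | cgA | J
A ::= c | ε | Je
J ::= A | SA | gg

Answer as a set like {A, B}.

{A, J, L}

Directly nullable (have an ε-rule): {A}.
J is nullable via J -> A (every symbol on the right is already known nullable).
L is nullable via L -> J (every symbol on the right is already known nullable).
Not nullable: K, S — each has a terminal in every rule's right-hand side or depends on a non-nullable symbol.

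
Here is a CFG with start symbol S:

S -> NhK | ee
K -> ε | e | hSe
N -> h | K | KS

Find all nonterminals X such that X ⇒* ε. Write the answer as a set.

{K, N}

Directly nullable (have an ε-rule): {K}.
N is nullable via N -> K (every symbol on the right is already known nullable).
Not nullable: S — each has a terminal in every rule's right-hand side or depends on a non-nullable symbol.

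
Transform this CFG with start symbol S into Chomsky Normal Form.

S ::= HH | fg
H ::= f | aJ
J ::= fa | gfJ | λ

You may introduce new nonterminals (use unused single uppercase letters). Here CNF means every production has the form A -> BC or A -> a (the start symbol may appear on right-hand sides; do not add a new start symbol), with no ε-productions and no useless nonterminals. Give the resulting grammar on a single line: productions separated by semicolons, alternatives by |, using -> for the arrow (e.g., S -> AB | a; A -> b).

Nullable: {J}; after ε-elimination: S -> HH | fg; H -> a | f | aJ; J -> fa | gf | gfJ.
No unit productions to eliminate.
TERM: introduce A -> a, B -> f, C -> g and substitute in every rule of length ≥2.
BIN: J -> CBJ becomes J -> CD, D -> BJ.

S -> BC | HH; A -> a; B -> f; C -> g; D -> BJ; H -> a | f | AJ; J -> BA | CB | CD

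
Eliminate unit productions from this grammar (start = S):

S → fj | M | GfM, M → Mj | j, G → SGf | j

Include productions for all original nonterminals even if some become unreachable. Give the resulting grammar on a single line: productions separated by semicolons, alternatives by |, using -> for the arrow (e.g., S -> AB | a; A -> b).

Unit productions: S->M.
Unit pairs (A ⇒* B via units): (S,M).
S: inherits non-unit rules of {M, S} → GfM | Mj | fj | j.
G: inherits non-unit rules of {G} → SGf | j.
M: inherits non-unit rules of {M} → Mj | j.

S -> j | Mj | fj | GfM; G -> j | SGf; M -> j | Mj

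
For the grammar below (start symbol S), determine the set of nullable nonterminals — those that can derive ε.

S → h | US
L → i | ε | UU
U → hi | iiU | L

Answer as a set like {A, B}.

Directly nullable (have an ε-rule): {L}.
U is nullable via U -> L (every symbol on the right is already known nullable).
Not nullable: S — each has a terminal in every rule's right-hand side or depends on a non-nullable symbol.

{L, U}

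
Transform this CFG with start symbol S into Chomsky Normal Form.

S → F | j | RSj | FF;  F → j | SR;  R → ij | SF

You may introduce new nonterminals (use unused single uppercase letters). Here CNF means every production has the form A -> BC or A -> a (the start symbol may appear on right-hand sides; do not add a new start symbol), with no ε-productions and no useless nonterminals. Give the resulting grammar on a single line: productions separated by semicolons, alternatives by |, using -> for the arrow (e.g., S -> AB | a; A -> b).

S -> j | FF | RC | SR; A -> i; B -> j; C -> SB; F -> j | SR; R -> AB | SF

No ε-productions.
After unit-elimination: S -> j | FF | SR | RSj; F -> j | SR; R -> SF | ij.
TERM: introduce A -> i, B -> j and substitute in every rule of length ≥2.
BIN: S -> RSB becomes S -> RC, C -> SB.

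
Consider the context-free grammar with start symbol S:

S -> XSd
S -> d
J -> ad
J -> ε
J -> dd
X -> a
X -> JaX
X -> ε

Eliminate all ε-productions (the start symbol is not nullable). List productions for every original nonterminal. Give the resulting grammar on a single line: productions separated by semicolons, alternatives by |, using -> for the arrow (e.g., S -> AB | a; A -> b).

S -> d | Sd | XSd; J -> ad | dd; X -> a | Ja | aX | JaX

Nullable set: {J, X}.
S -> XSd: X nullable, giving Sd | XSd.
Drop J -> ε.
Drop X -> ε.
X -> JaX: J, X nullable, giving Ja | JaX | a | aX.
Unchanged (no nullable symbols): S -> d; J -> ad; J -> dd; X -> a.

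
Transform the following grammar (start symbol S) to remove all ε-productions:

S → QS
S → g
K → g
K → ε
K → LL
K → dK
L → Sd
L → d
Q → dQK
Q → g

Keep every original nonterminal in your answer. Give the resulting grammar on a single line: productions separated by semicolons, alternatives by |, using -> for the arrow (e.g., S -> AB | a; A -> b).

S -> g | QS; K -> d | g | LL | dK; L -> d | Sd; Q -> g | dQ | dQK

Nullable set: {K}.
Drop K -> ε.
K -> dK: K nullable, giving d | dK.
Q -> dQK: K nullable, giving dQ | dQK.
Unchanged (no nullable symbols): S -> QS; S -> g; K -> LL; K -> g; L -> Sd; L -> d; Q -> g.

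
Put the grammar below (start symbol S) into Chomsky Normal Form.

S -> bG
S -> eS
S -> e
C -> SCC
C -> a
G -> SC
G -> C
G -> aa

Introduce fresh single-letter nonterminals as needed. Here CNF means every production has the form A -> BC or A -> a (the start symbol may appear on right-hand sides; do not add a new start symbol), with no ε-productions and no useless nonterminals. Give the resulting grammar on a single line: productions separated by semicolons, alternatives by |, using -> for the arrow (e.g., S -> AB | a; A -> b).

No ε-productions.
After unit-elimination: S -> e | bG | eS; C -> a | SCC; G -> a | SC | aa | SCC.
TERM: introduce A -> a, B -> b, D -> e and substitute in every rule of length ≥2.
BIN: C -> SCC becomes C -> SE, E -> CC; G -> SCC becomes G -> SF, F -> CC.

S -> e | BG | DS; A -> a; B -> b; C -> a | SE; D -> e; E -> CC; F -> CC; G -> a | AA | SC | SF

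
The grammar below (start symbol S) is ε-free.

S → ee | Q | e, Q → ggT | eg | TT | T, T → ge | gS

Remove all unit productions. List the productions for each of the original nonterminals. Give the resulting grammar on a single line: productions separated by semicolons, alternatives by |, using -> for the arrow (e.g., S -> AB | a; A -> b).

Unit productions: Q->T, S->Q.
Unit pairs (A ⇒* B via units): (Q,T), (S,Q), (S,T).
S: inherits non-unit rules of {Q, S, T} → TT | e | ee | eg | gS | ge | ggT.
Q: inherits non-unit rules of {Q, T} → TT | eg | gS | ge | ggT.
T: inherits non-unit rules of {T} → gS | ge.

S -> e | TT | ee | eg | gS | ge | ggT; Q -> TT | eg | gS | ge | ggT; T -> gS | ge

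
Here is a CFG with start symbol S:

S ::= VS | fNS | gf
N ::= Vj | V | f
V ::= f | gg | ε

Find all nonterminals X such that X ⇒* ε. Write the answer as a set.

Directly nullable (have an ε-rule): {V}.
N is nullable via N -> V (every symbol on the right is already known nullable).
Not nullable: S — each has a terminal in every rule's right-hand side or depends on a non-nullable symbol.

{N, V}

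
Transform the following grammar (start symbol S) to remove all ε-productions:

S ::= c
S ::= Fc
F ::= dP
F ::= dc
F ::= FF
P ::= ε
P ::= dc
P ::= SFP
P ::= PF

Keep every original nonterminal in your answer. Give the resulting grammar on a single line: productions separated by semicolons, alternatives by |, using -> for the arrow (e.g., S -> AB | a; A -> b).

Nullable set: {P}.
F -> dP: P nullable, giving d | dP.
Drop P -> ε.
P -> PF: P nullable, giving F | PF.
P -> SFP: P nullable, giving SF | SFP.
Unchanged (no nullable symbols): S -> Fc; S -> c; F -> FF; F -> dc; P -> dc.

S -> c | Fc; F -> d | FF | dP | dc; P -> F | PF | SF | dc | SFP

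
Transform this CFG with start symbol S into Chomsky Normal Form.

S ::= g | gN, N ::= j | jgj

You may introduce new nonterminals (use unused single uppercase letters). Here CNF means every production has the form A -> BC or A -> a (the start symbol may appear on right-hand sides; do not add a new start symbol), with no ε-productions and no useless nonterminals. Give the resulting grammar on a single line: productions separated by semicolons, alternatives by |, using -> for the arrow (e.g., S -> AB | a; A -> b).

No ε-productions.
No unit productions to eliminate.
TERM: introduce B -> g, A -> j and substitute in every rule of length ≥2.
BIN: N -> ABA becomes N -> AC, C -> BA.

S -> g | BN; A -> j; B -> g; C -> BA; N -> j | AC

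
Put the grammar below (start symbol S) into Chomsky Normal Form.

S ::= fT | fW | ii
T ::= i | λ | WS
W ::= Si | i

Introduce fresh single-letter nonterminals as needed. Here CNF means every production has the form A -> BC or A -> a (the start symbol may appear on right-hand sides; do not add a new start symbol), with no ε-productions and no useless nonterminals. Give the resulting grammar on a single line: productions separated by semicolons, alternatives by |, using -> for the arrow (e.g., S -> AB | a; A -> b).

S -> f | AT | AW | BB; A -> f; B -> i; T -> i | WS; W -> i | SB

Nullable: {T}; after ε-elimination: S -> f | fT | fW | ii; T -> i | WS; W -> i | Si.
No unit productions to eliminate.
TERM: introduce A -> f, B -> i and substitute in every rule of length ≥2.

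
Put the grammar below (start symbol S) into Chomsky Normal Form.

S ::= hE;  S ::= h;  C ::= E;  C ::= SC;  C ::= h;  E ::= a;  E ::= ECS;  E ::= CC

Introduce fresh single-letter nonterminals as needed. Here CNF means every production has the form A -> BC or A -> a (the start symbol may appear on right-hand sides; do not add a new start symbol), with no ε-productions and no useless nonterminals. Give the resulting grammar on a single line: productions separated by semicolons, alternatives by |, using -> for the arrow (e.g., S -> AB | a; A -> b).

No ε-productions.
After unit-elimination: S -> h | hE; C -> a | h | CC | SC | ECS; E -> a | CC | ECS.
TERM: introduce A -> h and substitute in every rule of length ≥2.
BIN: C -> ECS becomes C -> EB, B -> CS; E -> ECS becomes E -> ED, D -> CS.

S -> h | AE; A -> h; B -> CS; C -> a | h | CC | EB | SC; D -> CS; E -> a | CC | ED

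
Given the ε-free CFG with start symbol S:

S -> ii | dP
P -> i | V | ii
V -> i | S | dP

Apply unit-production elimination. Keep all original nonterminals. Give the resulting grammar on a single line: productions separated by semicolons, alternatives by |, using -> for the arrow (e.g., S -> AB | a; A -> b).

S -> dP | ii; P -> i | dP | ii; V -> i | dP | ii

Unit productions: P->V, V->S.
Unit pairs (A ⇒* B via units): (P,S), (P,V), (V,S).
S: inherits non-unit rules of {S} → dP | ii.
P: inherits non-unit rules of {P, S, V} → dP | i | ii.
V: inherits non-unit rules of {S, V} → dP | i | ii.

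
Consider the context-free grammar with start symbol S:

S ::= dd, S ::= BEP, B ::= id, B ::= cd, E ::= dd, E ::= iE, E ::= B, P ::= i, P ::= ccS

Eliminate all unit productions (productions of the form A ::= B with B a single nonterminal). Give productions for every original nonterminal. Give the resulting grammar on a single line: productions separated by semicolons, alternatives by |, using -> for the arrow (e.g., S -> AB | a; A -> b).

S -> dd | BEP; B -> cd | id; E -> cd | dd | iE | id; P -> i | ccS

Unit productions: E->B.
Unit pairs (A ⇒* B via units): (E,B).
S: inherits non-unit rules of {S} → BEP | dd.
B: inherits non-unit rules of {B} → cd | id.
E: inherits non-unit rules of {B, E} → cd | dd | iE | id.
P: inherits non-unit rules of {P} → ccS | i.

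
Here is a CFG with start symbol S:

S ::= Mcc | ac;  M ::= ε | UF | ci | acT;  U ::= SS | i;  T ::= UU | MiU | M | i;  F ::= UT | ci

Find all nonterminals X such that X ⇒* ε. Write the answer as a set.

{M, T}

Directly nullable (have an ε-rule): {M}.
T is nullable via T -> M (every symbol on the right is already known nullable).
Not nullable: F, S, U — each has a terminal in every rule's right-hand side or depends on a non-nullable symbol.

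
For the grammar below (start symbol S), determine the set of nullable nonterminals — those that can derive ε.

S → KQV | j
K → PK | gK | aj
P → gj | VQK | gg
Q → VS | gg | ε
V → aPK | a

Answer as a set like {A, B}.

Directly nullable (have an ε-rule): {Q}.
Not nullable: K, P, S, V — each has a terminal in every rule's right-hand side or depends on a non-nullable symbol.

{Q}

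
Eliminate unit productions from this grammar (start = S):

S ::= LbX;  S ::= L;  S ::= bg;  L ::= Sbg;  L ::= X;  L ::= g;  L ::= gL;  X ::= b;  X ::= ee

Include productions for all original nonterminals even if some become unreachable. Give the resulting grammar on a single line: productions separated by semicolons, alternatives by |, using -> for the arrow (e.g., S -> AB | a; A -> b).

S -> b | g | bg | ee | gL | LbX | Sbg; L -> b | g | ee | gL | Sbg; X -> b | ee

Unit productions: L->X, S->L.
Unit pairs (A ⇒* B via units): (L,X), (S,L), (S,X).
S: inherits non-unit rules of {L, S, X} → LbX | Sbg | b | bg | ee | g | gL.
L: inherits non-unit rules of {L, X} → Sbg | b | ee | g | gL.
X: inherits non-unit rules of {X} → b | ee.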